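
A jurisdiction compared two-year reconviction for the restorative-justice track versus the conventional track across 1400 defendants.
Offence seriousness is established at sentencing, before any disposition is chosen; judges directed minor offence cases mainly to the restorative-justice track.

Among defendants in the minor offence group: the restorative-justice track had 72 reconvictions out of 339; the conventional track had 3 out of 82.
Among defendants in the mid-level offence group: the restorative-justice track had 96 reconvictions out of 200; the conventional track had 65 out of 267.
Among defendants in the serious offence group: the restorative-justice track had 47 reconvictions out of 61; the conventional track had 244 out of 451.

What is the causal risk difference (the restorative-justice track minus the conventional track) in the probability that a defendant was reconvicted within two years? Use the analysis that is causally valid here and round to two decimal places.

Offence seriousness differs across dispositions for reasons unrelated to any effect of the disposition itself, and it separately predicts the outcome — a classic confounder. We must compare within offence seriousness levels.
Adjusting over the population distribution of offence seriousness: 0.301·(0.212−0.037) + 0.334·(0.480−0.243) + 0.366·(0.770−0.541) = +0.216.

+0.22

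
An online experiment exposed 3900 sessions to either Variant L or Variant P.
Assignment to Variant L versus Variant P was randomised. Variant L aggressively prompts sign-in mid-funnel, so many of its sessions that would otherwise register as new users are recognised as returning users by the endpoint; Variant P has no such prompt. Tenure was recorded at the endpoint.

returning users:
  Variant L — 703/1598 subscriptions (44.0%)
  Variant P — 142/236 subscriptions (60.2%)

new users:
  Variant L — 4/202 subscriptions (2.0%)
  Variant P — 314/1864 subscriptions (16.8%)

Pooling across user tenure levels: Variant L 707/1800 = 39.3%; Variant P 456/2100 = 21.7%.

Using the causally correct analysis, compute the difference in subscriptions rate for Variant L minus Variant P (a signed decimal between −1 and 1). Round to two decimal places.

+0.18

The user tenure-specific comparison favours Variant P throughout, but the pooled figures favour Variant L. The question is whether to condition on user tenure.
Stratifying would compare variants among sessions the variants themselves sorted into user tenure groups — a form of selection on an intermediate. The unconditioned pooled rates give the total causal effect.
The causal difference is the pooled difference: 0.393 − 0.217 = +0.176.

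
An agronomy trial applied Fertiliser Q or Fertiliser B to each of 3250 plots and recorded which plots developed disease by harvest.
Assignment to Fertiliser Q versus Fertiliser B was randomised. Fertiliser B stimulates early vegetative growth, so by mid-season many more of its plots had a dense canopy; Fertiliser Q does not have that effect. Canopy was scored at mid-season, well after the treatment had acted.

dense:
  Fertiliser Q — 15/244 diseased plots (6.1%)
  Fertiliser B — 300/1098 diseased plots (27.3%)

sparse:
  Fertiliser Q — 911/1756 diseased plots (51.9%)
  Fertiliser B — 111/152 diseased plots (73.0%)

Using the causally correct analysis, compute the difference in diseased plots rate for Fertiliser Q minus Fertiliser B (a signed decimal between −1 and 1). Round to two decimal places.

Within every mid-season canopy level Fertiliser Q has the lower rate, yet pooled Fertiliser B does — Simpson's reversal.
The distribution of mid-season canopy is itself part of what the fertiliser does — it is an intermediate outcome. Holding it fixed would remove that part of the effect; the total effect is the pooled difference.
The causal difference is the pooled difference: 0.463 − 0.329 = +0.134.

+0.13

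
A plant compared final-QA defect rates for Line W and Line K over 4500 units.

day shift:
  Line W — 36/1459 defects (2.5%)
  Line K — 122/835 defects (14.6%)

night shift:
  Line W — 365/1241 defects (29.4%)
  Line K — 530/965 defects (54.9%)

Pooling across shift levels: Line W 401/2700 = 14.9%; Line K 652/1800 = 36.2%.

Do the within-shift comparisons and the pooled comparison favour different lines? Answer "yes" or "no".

no

Within each shift level (day shift 2.5% vs 14.6%; night shift 29.4% vs 54.9%), Line W has the lower rate every time. Pooled: 14.9% vs 36.2% — Line W has the lower rate overall. They agree.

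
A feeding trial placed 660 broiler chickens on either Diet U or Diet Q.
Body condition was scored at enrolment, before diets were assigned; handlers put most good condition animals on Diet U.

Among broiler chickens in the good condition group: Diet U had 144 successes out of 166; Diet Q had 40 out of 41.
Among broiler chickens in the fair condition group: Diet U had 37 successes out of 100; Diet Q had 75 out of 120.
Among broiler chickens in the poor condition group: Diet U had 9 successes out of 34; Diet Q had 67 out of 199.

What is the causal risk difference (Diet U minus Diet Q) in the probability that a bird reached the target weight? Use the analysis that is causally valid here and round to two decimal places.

Within every starting body condition level Diet Q has the higher rate, yet pooled Diet U does — Simpson's reversal.
Here starting body condition is a common cause — it drives both which diet a case falls under and the outcome. The crude comparison mixes populations; the stratum-specific rates are the causally relevant ones.
Adjusting over the population distribution of starting body condition: 0.314·(0.867−0.976) + 0.333·(0.370−0.625) + 0.353·(0.265−0.337) = -0.144.

-0.14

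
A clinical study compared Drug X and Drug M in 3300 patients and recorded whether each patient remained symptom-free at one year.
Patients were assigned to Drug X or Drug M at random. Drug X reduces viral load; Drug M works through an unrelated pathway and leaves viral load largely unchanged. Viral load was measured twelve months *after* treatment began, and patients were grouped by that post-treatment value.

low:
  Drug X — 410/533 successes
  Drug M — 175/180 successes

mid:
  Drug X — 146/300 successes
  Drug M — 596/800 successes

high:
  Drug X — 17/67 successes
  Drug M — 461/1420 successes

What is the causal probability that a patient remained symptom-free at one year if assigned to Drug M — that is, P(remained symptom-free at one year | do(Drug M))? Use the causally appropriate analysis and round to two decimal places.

Viral load lies on the pathway drug → viral load → outcome, so adjusting for it blocks the indirect effect. For the total causal effect of drug, use the unadjusted pooled rates.
So P(outcome | do(Drug M)) is just the pooled rate for Drug M: 1232/2400 = 0.513.

0.51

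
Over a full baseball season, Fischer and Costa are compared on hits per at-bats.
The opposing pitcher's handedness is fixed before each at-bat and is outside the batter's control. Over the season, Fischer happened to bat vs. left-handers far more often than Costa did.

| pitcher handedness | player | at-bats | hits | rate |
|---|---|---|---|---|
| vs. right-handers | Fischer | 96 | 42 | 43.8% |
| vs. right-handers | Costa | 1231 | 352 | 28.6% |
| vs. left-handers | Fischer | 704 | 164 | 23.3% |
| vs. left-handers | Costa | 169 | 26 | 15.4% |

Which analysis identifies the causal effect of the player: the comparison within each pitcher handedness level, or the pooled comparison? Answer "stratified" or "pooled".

Pitcher handedness is set before the player has any effect — it is not caused by the player — and it independently drives the outcome. That makes it a confounder, so the causal comparison is within pitcher handedness levels.
Within each level — vs. right-handers: 43.8% vs 28.6%; vs. left-handers: 23.3% vs 15.4% — Fischer is higher every time.

stratified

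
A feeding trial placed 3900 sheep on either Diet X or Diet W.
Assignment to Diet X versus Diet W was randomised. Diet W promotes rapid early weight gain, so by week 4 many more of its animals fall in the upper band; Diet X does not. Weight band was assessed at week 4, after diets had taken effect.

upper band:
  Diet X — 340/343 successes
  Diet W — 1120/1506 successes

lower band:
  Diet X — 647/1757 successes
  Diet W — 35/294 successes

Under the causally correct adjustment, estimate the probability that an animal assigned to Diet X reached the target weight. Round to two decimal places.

0.47

Stratifying would compare diets among sheep the diets themselves sorted into week-4 weight band groups — a form of selection on an intermediate. The unconditioned pooled rates give the total causal effect.
So P(outcome | do(Diet X)) is just the pooled rate for Diet X: 987/2100 = 0.470.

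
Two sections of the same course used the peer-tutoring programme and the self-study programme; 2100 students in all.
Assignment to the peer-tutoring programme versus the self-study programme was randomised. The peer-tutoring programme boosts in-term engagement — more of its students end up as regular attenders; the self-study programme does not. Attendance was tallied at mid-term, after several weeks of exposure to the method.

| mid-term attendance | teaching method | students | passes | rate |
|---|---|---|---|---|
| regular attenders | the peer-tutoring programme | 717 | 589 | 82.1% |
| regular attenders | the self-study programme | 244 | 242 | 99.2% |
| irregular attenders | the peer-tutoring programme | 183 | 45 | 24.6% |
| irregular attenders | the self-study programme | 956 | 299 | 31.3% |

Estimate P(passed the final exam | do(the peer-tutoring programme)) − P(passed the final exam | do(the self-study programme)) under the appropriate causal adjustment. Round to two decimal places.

+0.25

The mid-term attendance-specific comparison favours the self-study programme throughout, but the pooled figures favour the peer-tutoring programme. The question is whether to condition on mid-term attendance.
Because the teaching method influences mid-term attendance, mid-term attendance is a post-treatment mediator, not a confounder. Stratifying on it would bias the estimate; the causal effect is the crude pooled difference.
The causal difference is the pooled difference: 0.704 − 0.451 = +0.254.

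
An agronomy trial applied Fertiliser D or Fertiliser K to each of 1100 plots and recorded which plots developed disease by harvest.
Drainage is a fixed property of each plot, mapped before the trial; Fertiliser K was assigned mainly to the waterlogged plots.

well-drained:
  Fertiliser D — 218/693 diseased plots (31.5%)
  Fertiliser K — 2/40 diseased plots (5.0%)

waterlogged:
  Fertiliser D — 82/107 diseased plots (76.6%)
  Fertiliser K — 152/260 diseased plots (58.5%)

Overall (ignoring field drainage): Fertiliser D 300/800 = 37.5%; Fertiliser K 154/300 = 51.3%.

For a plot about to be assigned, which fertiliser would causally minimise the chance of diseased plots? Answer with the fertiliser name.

Since field drainage is a pre-existing factor (not a product of the fertiliser) and it affects the outcome on its own, it is a confounder. The stratified rates, not the pooled rate, identify the causal effect.
Within each level — well-drained: 31.5% vs 5.0%; waterlogged: 76.6% vs 58.5% — Fertiliser K is lower every time.

Fertiliser K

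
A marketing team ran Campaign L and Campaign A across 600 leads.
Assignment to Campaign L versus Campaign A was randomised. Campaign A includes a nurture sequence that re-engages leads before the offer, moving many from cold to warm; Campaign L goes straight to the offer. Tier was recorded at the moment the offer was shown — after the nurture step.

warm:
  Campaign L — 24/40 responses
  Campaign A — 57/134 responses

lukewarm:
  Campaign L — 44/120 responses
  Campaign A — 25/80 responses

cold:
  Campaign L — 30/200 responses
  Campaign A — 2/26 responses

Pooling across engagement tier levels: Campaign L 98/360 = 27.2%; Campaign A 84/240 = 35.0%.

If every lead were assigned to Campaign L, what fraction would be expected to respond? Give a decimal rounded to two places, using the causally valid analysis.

0.27

Engagement tier is recorded after the campaign and is itself shifted by it — it sits on the causal path from campaign to outcome. Conditioning on a mediator would strip out part of the effect we want; the pooled comparison gives the total causal effect.
So P(outcome | do(Campaign L)) is just the pooled rate for Campaign L: 98/360 = 0.272.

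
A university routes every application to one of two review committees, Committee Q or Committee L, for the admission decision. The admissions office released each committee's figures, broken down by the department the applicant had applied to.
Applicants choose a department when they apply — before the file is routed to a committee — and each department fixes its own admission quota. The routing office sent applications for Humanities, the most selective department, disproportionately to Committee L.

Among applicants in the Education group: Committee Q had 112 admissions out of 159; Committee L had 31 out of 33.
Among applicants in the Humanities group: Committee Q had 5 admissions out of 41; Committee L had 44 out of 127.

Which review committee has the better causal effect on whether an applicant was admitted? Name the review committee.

Committee L

Department satisfies the back-door criterion: it is not a descendant of the review committee, and it blocks the spurious path from review committee to outcome. Adjusting for it (i.e., using the within-department rates) gives the causal effect.
Within each level — Education: 70.4% vs 93.9%; Humanities: 12.2% vs 34.6% — Committee L is higher every time.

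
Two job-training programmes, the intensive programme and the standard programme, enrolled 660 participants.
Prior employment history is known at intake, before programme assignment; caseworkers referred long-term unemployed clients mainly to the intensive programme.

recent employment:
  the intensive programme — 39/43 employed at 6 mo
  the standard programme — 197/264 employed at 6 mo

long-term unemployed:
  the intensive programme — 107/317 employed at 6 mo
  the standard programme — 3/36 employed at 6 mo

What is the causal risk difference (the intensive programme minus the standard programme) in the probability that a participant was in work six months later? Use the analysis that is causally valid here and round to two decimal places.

the intensive programme is higher inside every prior employment history stratum but the standard programme is higher in aggregate. Whether to stratify depends on how prior employment history relates to the programme.
Prior employment history satisfies the back-door criterion: it is not a descendant of the programme, and it blocks the spurious path from programme to outcome. Adjusting for it (i.e., using the within-prior employment history rates) gives the causal effect.
Adjusting over the population distribution of prior employment history: 0.465·(0.907−0.746) + 0.535·(0.338−0.083) = +0.211.

+0.21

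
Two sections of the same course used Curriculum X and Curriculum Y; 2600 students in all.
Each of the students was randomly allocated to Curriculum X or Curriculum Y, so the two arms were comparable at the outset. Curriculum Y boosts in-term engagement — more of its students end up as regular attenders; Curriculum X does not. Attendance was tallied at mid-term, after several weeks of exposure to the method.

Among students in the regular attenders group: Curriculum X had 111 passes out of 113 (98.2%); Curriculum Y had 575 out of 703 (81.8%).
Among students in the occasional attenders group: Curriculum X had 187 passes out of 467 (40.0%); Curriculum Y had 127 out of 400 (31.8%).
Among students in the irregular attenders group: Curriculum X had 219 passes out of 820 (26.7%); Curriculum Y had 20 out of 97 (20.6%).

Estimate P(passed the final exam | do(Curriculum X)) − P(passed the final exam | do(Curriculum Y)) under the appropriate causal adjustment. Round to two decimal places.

Curriculum X is higher inside every mid-term attendance stratum but Curriculum Y is higher in aggregate. Whether to stratify depends on how mid-term attendance relates to the teaching method.
Mid-term attendance here is a post-treatment variable shaped by the teaching method; conditioning on it would introduce bias rather than remove it. The overall comparison is the causal one.
The causal difference is the pooled difference: 0.369 − 0.602 = -0.232.

-0.23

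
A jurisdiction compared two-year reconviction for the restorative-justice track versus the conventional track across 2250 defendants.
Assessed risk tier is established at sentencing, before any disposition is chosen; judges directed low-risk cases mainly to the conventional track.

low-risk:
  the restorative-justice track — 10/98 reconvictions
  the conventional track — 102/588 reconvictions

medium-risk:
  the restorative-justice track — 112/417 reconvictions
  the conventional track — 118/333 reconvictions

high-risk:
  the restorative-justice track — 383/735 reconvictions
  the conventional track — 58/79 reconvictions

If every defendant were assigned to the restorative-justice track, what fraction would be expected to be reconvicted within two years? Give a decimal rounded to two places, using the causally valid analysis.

Here assessed risk tier is a common cause — it drives both which disposition a case falls under and the outcome. The crude comparison mixes populations; the stratum-specific rates are the causally relevant ones.
Standardising the restorative-justice track to the population assessed risk tier mix: 0.305·10/98 + 0.333·112/417 + 0.362·383/735 = 0.309.

0.31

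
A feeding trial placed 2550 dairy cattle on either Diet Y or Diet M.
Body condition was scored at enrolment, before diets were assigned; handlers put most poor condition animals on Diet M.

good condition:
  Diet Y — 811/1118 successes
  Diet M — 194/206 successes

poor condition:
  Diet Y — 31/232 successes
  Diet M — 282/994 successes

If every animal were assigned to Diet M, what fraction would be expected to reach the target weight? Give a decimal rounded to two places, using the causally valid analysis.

Diet M is higher inside every starting body condition stratum but Diet Y is higher in aggregate. Whether to stratify depends on how starting body condition relates to the diet.
Starting body condition is set before the diet has any effect — it is not caused by the diet — and it independently drives the outcome. That makes it a confounder, so the causal comparison is within starting body condition levels.
Standardising Diet M to the population starting body condition mix: 0.519·194/206 + 0.481·282/994 = 0.625.

0.63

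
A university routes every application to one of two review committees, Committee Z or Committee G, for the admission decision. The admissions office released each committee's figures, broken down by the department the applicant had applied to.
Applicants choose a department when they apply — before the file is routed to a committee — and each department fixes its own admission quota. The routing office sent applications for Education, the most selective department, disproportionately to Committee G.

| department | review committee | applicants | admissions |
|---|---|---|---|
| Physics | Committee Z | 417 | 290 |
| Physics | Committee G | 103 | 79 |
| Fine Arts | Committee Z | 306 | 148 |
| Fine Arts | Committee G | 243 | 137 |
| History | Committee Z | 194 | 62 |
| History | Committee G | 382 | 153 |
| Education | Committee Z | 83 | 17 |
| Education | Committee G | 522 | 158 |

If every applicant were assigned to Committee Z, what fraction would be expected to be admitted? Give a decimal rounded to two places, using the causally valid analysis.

0.42

The stratified and pooled comparisons disagree (Committee G wins within each department; Committee Z wins overall), so the answer turns on the causal role of department.
Nothing the review committee does changes department; the imbalance is an allocation artefact. With department also predicting the outcome, the pooled figure is confounded, and the within-stratum comparison is the causal one.
Standardising Committee Z to the population department mix: 0.231·290/417 + 0.244·148/306 + 0.256·62/194 + 0.269·17/83 = 0.416.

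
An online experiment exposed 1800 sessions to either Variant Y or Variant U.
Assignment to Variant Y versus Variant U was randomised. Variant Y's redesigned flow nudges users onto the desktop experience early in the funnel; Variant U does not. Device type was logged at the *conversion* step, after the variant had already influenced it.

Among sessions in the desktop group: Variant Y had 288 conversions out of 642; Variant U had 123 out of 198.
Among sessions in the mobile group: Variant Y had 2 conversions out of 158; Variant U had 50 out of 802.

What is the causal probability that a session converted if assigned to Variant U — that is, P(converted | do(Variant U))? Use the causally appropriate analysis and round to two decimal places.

0.17

Device type is downstream of the variant. One should not condition on a consequence of treatment, so the overall rates are the right comparison.
So P(outcome | do(Variant U)) is just the pooled rate for Variant U: 173/1000 = 0.173.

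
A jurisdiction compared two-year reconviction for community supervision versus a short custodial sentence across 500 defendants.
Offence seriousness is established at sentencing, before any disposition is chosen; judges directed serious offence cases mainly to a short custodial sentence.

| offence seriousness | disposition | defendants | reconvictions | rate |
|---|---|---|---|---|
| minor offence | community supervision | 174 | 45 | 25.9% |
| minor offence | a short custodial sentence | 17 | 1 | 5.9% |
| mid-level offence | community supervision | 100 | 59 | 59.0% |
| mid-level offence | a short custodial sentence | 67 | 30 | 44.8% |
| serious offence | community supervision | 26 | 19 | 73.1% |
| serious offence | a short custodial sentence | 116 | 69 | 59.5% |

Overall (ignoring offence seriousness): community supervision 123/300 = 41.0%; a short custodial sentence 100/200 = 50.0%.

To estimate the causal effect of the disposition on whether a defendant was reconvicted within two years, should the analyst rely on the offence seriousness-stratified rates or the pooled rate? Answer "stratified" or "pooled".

Within every offence seriousness level a short custodial sentence has the lower rate, yet pooled community supervision does — Simpson's reversal.
The imbalance in offence seriousness arose from how defendants were allocated, not from anything the disposition did; and offence seriousness independently affects the outcome. The pooled gap is confounded — condition on offence seriousness.
Within each level — minor offence: 25.9% vs 5.9%; mid-level offence: 59.0% vs 44.8%; serious offence: 73.1% vs 59.5% — a short custodial sentence is lower every time.

stratified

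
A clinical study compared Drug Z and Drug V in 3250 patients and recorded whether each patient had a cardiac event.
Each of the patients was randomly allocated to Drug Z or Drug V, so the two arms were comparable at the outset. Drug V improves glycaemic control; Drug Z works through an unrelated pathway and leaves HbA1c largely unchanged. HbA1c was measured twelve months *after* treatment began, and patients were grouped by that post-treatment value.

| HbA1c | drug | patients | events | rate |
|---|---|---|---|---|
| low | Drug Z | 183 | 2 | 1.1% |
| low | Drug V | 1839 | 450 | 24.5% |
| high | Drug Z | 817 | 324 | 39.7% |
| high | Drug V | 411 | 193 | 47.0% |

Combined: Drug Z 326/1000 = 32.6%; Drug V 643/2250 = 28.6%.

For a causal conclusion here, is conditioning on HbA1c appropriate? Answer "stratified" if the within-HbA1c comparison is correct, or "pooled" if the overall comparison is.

pooled

The HbA1c-specific comparison favours Drug Z throughout, but the pooled figures favour Drug V. The question is whether to condition on HbA1c.
HbA1c is downstream of the drug. One should not condition on a consequence of treatment, so the overall rates are the right comparison.
Pooled: Drug Z 32.6% vs Drug V 28.6%; Drug V is lower overall.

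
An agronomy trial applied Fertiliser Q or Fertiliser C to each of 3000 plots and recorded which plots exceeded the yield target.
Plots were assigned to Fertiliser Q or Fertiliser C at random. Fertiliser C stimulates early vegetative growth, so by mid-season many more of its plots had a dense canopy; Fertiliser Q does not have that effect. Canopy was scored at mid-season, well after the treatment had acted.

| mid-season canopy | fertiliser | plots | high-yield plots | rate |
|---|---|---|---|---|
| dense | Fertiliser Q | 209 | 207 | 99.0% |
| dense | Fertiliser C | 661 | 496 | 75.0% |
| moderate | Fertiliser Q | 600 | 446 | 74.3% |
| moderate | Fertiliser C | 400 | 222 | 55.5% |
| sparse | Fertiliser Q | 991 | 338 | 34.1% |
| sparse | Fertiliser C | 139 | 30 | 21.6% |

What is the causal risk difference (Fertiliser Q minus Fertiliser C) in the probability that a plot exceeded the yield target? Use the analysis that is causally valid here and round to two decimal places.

-0.07

Because the fertiliser influences mid-season canopy, mid-season canopy is a post-treatment mediator, not a confounder. Stratifying on it would bias the estimate; the causal effect is the crude pooled difference.
The causal difference is the pooled difference: 0.551 − 0.623 = -0.073.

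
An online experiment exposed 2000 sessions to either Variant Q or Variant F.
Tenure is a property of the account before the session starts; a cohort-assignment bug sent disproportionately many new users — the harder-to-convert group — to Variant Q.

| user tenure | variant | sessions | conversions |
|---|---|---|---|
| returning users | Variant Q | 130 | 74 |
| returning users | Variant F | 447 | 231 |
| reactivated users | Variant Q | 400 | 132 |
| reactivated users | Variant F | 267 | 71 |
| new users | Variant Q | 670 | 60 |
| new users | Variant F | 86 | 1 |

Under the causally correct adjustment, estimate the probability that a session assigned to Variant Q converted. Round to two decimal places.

0.31

The user tenure-specific comparison favours Variant Q throughout, but the pooled figures favour Variant F. The question is whether to condition on user tenure.
Here user tenure is a common cause — it drives both which variant a case falls under and the outcome. The crude comparison mixes populations; the stratum-specific rates are the causally relevant ones.
Standardising Variant Q to the population user tenure mix: 0.288·74/130 + 0.334·132/400 + 0.378·60/670 = 0.308.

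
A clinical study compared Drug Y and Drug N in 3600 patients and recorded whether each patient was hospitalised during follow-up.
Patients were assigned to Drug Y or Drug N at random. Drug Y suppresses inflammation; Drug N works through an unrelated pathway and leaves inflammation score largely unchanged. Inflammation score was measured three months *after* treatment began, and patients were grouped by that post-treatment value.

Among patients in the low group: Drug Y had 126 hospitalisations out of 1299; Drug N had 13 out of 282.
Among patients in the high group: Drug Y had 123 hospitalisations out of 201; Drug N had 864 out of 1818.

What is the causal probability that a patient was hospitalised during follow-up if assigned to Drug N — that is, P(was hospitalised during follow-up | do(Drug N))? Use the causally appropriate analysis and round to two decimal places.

Because the drug influences inflammation score, inflammation score is a post-treatment mediator, not a confounder. Stratifying on it would bias the estimate; the causal effect is the crude pooled difference.
So P(outcome | do(Drug N)) is just the pooled rate for Drug N: 877/2100 = 0.418.

0.42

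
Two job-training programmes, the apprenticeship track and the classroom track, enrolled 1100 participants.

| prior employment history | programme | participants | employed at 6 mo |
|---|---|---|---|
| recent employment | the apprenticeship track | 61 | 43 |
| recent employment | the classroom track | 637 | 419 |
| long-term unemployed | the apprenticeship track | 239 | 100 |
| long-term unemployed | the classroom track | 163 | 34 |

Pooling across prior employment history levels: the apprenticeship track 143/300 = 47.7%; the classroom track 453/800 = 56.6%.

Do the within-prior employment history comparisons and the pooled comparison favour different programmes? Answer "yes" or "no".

yes

Within each prior employment history level (recent employment 70.5% vs 65.8%; long-term unemployed 41.8% vs 20.9%), the apprenticeship track has the higher rate every time. Pooled: 47.7% vs 56.6% — the classroom track has the higher rate overall. The two comparisons disagree.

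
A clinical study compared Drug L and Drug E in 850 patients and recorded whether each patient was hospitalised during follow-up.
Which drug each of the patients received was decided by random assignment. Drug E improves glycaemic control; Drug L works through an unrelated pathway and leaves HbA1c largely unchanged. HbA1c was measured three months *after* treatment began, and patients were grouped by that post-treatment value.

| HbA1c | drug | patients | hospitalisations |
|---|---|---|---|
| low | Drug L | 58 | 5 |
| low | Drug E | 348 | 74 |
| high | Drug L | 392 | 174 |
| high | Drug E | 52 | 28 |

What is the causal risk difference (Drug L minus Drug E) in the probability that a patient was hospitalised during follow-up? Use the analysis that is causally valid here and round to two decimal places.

+0.14

The HbA1c-specific comparison favours Drug L throughout, but the pooled figures favour Drug E. The question is whether to condition on HbA1c.
HbA1c is downstream of the drug. One should not condition on a consequence of treatment, so the overall rates are the right comparison.
The causal difference is the pooled difference: 0.398 − 0.255 = +0.143.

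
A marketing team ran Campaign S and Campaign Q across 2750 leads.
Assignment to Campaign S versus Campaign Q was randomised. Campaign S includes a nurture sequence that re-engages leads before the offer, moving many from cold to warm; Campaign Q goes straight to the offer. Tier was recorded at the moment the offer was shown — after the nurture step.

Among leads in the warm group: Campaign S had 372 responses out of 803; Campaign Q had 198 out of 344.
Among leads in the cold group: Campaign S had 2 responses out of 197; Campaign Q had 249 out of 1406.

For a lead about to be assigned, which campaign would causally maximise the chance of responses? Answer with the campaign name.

Campaign S

Engagement tier is downstream of the campaign. One should not condition on a consequence of treatment, so the overall rates are the right comparison.
Pooled: Campaign S 37.4% vs Campaign Q 25.5%; Campaign S is higher overall.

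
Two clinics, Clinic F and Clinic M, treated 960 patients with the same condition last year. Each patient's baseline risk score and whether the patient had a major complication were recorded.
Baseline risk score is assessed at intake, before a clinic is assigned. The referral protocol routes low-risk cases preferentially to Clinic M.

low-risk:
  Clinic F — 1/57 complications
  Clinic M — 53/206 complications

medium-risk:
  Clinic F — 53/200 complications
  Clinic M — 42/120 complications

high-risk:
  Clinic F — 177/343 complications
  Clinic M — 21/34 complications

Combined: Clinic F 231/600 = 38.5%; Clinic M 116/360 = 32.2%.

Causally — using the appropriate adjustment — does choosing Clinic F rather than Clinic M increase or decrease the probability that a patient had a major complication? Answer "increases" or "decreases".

Baseline risk score satisfies the back-door criterion: it is not a descendant of the clinic, and it blocks the spurious path from clinic to outcome. Adjusting for it (i.e., using the within-baseline risk score rates) gives the causal effect.
Within each level — low-risk: 1.8% vs 25.7%; medium-risk: 26.5% vs 35.0%; high-risk: 51.6% vs 61.8% — Clinic F is lower every time.

decreases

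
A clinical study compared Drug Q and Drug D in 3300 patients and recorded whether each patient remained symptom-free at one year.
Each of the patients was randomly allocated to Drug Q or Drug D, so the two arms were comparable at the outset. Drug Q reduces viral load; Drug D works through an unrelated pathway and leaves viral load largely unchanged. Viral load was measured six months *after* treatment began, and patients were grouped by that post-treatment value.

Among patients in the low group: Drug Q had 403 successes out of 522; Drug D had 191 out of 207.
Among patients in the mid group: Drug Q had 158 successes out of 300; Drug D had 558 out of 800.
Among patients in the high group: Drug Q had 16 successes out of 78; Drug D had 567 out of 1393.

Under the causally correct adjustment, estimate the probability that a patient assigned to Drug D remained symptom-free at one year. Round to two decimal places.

Drug D is higher inside every viral load stratum but Drug Q is higher in aggregate. Whether to stratify depends on how viral load relates to the drug.
Because the drug influences viral load, viral load is a post-treatment mediator, not a confounder. Stratifying on it would bias the estimate; the causal effect is the crude pooled difference.
So P(outcome | do(Drug D)) is just the pooled rate for Drug D: 1316/2400 = 0.548.

0.55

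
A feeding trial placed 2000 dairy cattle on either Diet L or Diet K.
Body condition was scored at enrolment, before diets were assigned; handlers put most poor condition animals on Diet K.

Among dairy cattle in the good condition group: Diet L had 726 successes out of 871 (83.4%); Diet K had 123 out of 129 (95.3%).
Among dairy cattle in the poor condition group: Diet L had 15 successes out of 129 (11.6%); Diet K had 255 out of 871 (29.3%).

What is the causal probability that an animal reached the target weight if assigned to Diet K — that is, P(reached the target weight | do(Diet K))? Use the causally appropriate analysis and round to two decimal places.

Starting body condition differs across diets for reasons unrelated to any effect of the diet itself, and it separately predicts the outcome — a classic confounder. We must compare within starting body condition levels.
Standardising Diet K to the population starting body condition mix: 0.500·123/129 + 0.500·255/871 = 0.623.

0.62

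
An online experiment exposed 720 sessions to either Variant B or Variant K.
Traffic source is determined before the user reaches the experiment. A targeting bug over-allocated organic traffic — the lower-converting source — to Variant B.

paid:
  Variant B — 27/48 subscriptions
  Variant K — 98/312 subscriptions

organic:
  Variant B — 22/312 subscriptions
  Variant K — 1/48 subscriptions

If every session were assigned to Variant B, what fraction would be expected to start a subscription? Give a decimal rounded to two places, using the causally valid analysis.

0.32

Within every traffic source level Variant B has the higher rate, yet pooled Variant K does — Simpson's reversal.
Here traffic source is a common cause — it drives both which variant a case falls under and the outcome. The crude comparison mixes populations; the stratum-specific rates are the causally relevant ones.
Standardising Variant B to the population traffic source mix: 0.500·27/48 + 0.500·22/312 = 0.317.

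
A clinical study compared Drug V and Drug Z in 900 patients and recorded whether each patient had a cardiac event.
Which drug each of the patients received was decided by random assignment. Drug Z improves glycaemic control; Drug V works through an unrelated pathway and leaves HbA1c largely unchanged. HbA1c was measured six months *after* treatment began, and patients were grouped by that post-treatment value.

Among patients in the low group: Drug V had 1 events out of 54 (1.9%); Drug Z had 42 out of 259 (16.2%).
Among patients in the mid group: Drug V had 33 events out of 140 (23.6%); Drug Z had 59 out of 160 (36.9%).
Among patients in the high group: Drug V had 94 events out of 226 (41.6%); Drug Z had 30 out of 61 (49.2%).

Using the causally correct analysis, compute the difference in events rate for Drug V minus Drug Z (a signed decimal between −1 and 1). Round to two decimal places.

The distribution of HbA1c is itself part of what the drug does — it is an intermediate outcome. Holding it fixed would remove that part of the effect; the total effect is the pooled difference.
The causal difference is the pooled difference: 0.305 − 0.273 = +0.032.

+0.03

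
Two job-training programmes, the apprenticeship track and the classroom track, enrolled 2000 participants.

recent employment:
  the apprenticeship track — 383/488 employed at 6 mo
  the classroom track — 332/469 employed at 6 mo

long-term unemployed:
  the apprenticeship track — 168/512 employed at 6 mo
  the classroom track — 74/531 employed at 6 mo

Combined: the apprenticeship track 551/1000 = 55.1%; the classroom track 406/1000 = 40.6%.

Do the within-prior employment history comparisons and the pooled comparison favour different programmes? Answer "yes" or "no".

no

Within each prior employment history level (recent employment 78.5% vs 70.8%; long-term unemployed 32.8% vs 13.9%), the apprenticeship track has the higher rate every time. Pooled: 55.1% vs 40.6% — the apprenticeship track has the higher rate overall. They agree.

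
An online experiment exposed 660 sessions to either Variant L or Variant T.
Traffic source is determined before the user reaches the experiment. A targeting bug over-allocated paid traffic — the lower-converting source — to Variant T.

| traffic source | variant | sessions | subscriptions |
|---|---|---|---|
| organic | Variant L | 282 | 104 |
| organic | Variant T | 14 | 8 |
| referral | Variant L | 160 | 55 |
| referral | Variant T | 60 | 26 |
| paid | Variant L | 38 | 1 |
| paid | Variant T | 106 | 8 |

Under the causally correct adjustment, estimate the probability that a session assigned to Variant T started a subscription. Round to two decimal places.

0.42

Variant T is higher inside every traffic source stratum but Variant L is higher in aggregate. Whether to stratify depends on how traffic source relates to the variant.
Traffic source differs across variants for reasons unrelated to any effect of the variant itself, and it separately predicts the outcome — a classic confounder. We must compare within traffic source levels.
Standardising Variant T to the population traffic source mix: 0.448·8/14 + 0.333·26/60 + 0.218·8/106 = 0.417.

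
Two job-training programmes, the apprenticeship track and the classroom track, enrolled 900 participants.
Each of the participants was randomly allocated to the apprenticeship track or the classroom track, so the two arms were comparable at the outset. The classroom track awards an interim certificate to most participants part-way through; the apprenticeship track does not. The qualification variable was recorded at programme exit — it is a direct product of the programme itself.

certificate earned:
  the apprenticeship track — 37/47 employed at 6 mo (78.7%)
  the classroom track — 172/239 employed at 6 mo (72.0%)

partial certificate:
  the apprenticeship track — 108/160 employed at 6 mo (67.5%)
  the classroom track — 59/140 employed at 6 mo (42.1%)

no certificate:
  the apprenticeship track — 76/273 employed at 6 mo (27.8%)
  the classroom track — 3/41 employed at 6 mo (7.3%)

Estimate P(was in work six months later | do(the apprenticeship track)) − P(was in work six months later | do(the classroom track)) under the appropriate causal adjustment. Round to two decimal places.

Qualification attained during the programme is recorded after the programme and is itself shifted by it — it sits on the causal path from programme to outcome. Conditioning on a mediator would strip out part of the effect we want; the pooled comparison gives the total causal effect.
The causal difference is the pooled difference: 0.460 − 0.557 = -0.097.

-0.10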